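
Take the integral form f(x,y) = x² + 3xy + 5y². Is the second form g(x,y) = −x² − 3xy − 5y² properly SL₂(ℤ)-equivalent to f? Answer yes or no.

D₁ = -11, D₂ = -11
f: translate: b→1 (≡3 mod 2), so (1,3,5)→(1,1,3)
f: reduced (well bottom): (1,1,3) with a≤c, −a<b≤a
g is negative-definite; reduce −g:
−g: translate: b→1 (≡3 mod 2), so (1,3,5)→(1,1,3)
−g: reduced (well bottom): (1,1,3) with a≤c, −a<b≤a
flip sign back: reduced form of g is (-1,-1,-3)
reduced forms (1, 1, 3) vs (-1, -1, -3) ⇒ inequivalent

no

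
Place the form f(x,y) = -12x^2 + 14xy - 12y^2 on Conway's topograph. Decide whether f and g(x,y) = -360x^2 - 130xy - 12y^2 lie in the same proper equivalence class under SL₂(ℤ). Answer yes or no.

D₁ = -380, D₂ = -380
f is negative-definite; reduce −f:
−f: translate: b→10 (≡-14 mod 24), so (12,-14,12)→(12,10,10)
−f: flip: (12,10,10)→(10,-10,12)
−f: translate: b→10 (≡-10 mod 20), so (10,-10,12)→(10,10,12)
−f: reduced (well bottom): (10,10,12) with a≤c, −a<b≤a
flip sign back: reduced form of f is (-10,-10,-12)
g is negative-definite; reduce −g:
−g: flip: (360,130,12)→(12,-130,360)
−g: translate: b→-10 (≡-130 mod 24), so (12,-130,360)→(12,-10,10)
−g: flip: (12,-10,10)→(10,10,12)
−g: reduced (well bottom): (10,10,12) with a≤c, −a<b≤a
flip sign back: reduced form of g is (-10,-10,-12)
reduced forms (-10, -10, -12) vs (-10, -10, -12) ⇒ equivalent

yes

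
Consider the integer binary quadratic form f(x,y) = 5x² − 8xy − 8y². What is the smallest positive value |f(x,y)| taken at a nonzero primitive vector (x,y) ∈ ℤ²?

descent: ρ → (-8,8,5)  [lands on river]
river: ρ → (5,12,-4)
river: ρ → (-4,12,5)
river: ρ → (5,8,-8)
closes: descent 1, river 4
min |a| on river = 4

4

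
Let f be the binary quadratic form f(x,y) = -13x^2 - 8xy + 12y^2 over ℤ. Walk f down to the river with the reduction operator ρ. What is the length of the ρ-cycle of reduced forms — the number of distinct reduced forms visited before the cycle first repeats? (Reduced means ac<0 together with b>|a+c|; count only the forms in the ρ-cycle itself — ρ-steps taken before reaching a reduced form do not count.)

D = 688, ⌊√D⌋ = 26
descent: ρ → (12,8,-13)  [lands on river]
river: ρ → (-13,18,7)
river: ρ → (7,24,-4)
river: ρ → (-4,24,7)
river: ρ → (7,18,-13)
river: ρ → (-13,8,12)
river: ρ → (12,16,-9)
river: ρ → (-9,20,8)
river: ρ → (8,12,-17)
river: ρ → (-17,22,3)
river: ρ → (3,26,-1)
river: ρ → (-1,26,3)
river: ρ → (3,22,-17)
river: ρ → (-17,12,8)
river: ρ → (8,20,-9)
river: ρ → (-9,16,12)
ρ-cycle length = 16 (tail of 1 descent step not counted)

16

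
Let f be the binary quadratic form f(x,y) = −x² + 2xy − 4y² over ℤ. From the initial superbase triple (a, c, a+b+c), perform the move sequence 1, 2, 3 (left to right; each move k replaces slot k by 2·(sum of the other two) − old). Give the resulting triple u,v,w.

start (-1,-4,-3) = (f(1,0),f(0,1),f(1,1))
replace slot 1: 2·((-4)+(-3)) − (-1) = -13 → (-13,-4,-3)
replace slot 2: 2·((-13)+(-3)) − (-4) = -28 → (-13,-28,-3)
replace slot 3: 2·((-13)+(-28)) − (-3) = -79 → (-13,-28,-79)

-13,-28,-79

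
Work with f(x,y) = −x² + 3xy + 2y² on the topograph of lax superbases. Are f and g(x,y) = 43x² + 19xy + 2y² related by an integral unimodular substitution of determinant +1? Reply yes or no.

D₁ = 17, D₂ = 17
river cycle of f (length 6): (2, 1, -2), (-2, 3, 1), (1, 3, -2), (-2, 1, 2), (2, 3, -1), (-1, 3, 2)
river cycle of g (length 6): (2, 1, -2), (-2, 3, 1), (1, 3, -2), (-2, 1, 2), (2, 3, -1), (-1, 3, 2)
cycles coincide ⇒ equivalent

yes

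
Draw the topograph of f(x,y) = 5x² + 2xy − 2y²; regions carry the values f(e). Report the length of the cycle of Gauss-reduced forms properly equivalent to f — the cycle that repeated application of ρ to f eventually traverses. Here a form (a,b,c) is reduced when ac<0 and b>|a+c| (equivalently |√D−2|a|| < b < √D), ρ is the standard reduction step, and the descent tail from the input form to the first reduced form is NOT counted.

D = 44, ⌊√D⌋ = 6
descent: ρ → (-2,6,1)  [lands on river]
river: ρ → (1,6,-2)
ρ-cycle length = 2 (tail of 1 descent step not counted)

2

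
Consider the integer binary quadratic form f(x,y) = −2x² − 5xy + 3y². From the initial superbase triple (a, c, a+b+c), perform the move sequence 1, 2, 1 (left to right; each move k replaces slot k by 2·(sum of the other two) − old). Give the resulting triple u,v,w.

start (-2,3,-4) = (f(1,0),f(0,1),f(1,1))
replace slot 1: 2·(3+(-4)) − (-2) = 0 → (0,3,-4)
replace slot 2: 2·(0+(-4)) − 3 = -11 → (0,-11,-4)
replace slot 1: 2·((-11)+(-4)) − 0 = -30 → (-30,-11,-4)

-30,-11,-4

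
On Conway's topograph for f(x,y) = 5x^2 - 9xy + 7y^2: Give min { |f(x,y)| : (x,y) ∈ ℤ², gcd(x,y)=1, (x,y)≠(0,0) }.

translate: b→1 (≡-9 mod 10), so (5,-9,7)→(5,1,3)
flip: (5,1,3)→(3,-1,5)
reduced (well bottom): (3,-1,5) with a≤c, −a<b≤a
well minimum = a = 3

3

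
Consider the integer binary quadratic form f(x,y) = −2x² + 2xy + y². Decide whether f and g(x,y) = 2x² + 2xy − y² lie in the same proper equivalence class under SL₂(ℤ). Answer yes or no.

D₁ = 12, D₂ = 12
river cycle of f (length 2): (1, 2, -2), (-2, 2, 1)
river cycle of g (length 2): (-1, 2, 2), (2, 2, -1)
cycles differ ⇒ inequivalent

no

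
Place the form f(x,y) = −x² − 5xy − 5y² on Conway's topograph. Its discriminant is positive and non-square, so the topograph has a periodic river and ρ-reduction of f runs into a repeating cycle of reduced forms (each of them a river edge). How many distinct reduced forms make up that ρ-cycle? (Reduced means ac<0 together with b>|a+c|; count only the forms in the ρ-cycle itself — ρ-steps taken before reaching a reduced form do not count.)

D = 5, ⌊√D⌋ = 2
descent: ρ → (-5,5,-1)
descent: ρ → (-1,1,1)  [lands on river]
river: ρ → (1,1,-1)
ρ-cycle length = 2 (tail of 2 descent steps not counted)

2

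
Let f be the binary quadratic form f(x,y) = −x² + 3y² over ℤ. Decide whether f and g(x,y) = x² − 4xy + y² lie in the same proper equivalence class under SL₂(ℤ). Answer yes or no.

D₁ = 12, D₂ = 12
river cycle of f (length 2): (-1, 2, 2), (2, 2, -1)
river cycle of g (length 2): (1, 2, -2), (-2, 2, 1)
cycles differ ⇒ inequivalent

no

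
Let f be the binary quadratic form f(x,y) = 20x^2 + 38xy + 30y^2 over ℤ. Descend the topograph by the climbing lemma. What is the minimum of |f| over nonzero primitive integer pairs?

translate: b→-2 (≡38 mod 40), so (20,38,30)→(20,-2,12)
flip: (20,-2,12)→(12,2,20)
reduced (well bottom): (12,2,20) with a≤c, −a<b≤a
well minimum = a = 12

12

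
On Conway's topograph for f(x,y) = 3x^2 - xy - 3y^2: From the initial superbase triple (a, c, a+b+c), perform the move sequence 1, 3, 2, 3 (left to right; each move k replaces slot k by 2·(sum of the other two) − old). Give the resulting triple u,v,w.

start (3,-3,-1) = (f(1,0),f(0,1),f(1,1))
replace slot 1: 2·((-3)+(-1)) − 3 = -11 → (-11,-3,-1)
replace slot 3: 2·((-11)+(-3)) − (-1) = -27 → (-11,-3,-27)
replace slot 2: 2·((-11)+(-27)) − (-3) = -73 → (-11,-73,-27)
replace slot 3: 2·((-11)+(-73)) − (-27) = -141 → (-11,-73,-141)

-11,-73,-141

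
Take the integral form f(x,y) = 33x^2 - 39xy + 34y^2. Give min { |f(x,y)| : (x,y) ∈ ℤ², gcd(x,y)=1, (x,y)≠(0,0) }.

translate: b→27 (≡-39 mod 66), so (33,-39,34)→(33,27,28)
flip: (33,27,28)→(28,-27,33)
reduced (well bottom): (28,-27,33) with a≤c, −a<b≤a
well minimum = a = 28

28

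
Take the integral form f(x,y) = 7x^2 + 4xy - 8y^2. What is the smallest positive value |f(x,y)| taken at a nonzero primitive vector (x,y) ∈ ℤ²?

river: ρ → (-8,12,3)
river: ρ → (3,12,-8)
river: ρ → (-8,4,7)
river: ρ → (7,10,-5)
river: ρ → (-5,10,7)
river: ρ → (7,4,-8)
closes: descent 0, river 6
min |a| on river = 3

3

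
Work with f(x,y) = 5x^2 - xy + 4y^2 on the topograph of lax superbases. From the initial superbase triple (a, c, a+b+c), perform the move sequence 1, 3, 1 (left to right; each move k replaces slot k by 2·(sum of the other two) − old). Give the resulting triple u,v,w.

start (5,4,8) = (f(1,0),f(0,1),f(1,1))
replace slot 1: 2·(4+8) − 5 = 19 → (19,4,8)
replace slot 3: 2·(19+4) − 8 = 38 → (19,4,38)
replace slot 1: 2·(4+38) − 19 = 65 → (65,4,38)

65,4,38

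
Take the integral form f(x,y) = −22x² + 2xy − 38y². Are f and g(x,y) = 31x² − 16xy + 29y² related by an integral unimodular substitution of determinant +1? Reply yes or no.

D₁ = -3340, D₂ = -3340
f is negative-definite; reduce −f:
−f: reduced (well bottom): (22,-2,38) with a≤c, −a<b≤a
flip sign back: reduced form of f is (-22,2,-38)
g: flip: (31,-16,29)→(29,16,31)
g: reduced (well bottom): (29,16,31) with a≤c, −a<b≤a
reduced forms (-22, 2, -38) vs (29, 16, 31) ⇒ inequivalent

no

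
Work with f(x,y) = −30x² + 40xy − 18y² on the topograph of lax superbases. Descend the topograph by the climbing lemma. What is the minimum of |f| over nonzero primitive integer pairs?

translate: b→20 (≡-40 mod 60), so (30,-40,18)→(30,20,8)
flip: (30,20,8)→(8,-20,30)
translate: b→-4 (≡-20 mod 16), so (8,-20,30)→(8,-4,18)
reduced (well bottom): (8,-4,18) with a≤c, −a<b≤a
well minimum |f| = |-8| = 8 (negative-definite)

8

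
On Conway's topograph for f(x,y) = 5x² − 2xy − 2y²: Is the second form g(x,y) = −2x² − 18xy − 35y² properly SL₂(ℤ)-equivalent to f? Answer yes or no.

D₁ = 44, D₂ = 44
river cycle of f (length 2): (-2, 6, 1), (1, 6, -2)
river cycle of g (length 2): (-2, 6, 1), (1, 6, -2)
cycles coincide ⇒ equivalent

yes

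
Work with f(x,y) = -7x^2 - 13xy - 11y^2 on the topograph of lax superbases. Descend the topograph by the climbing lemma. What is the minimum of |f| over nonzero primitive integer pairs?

translate: b→-1 (≡13 mod 14), so (7,13,11)→(7,-1,5)
flip: (7,-1,5)→(5,1,7)
reduced (well bottom): (5,1,7) with a≤c, −a<b≤a
well minimum |f| = |-5| = 5 (negative-definite)

5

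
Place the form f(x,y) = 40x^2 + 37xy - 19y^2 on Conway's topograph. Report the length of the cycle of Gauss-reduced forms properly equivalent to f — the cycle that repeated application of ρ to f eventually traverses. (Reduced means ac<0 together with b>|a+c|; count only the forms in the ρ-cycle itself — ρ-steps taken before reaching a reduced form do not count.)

D = 4409, ⌊√D⌋ = 66
river: ρ → (-19,39,38)
river: ρ → (38,37,-20)
river: ρ → (-20,43,32)
river: ρ → (32,21,-31)
river: ρ → (-31,41,22)
river: ρ → (22,47,-25)
river: ρ → (-25,53,16)
river: ρ → (16,43,-40)
river: ρ → (-40,37,19)
river: ρ → (19,39,-38)
river: ρ → (-38,37,20)
river: ρ → (20,43,-32)
river: ρ → (-32,21,31)
river: ρ → (31,41,-22)
river: ρ → (-22,47,25)
river: ρ → (25,53,-16)
river: ρ → (-16,43,40)
river: ρ → (40,37,-19)
ρ-cycle length = 18 (tail of 0 descent steps not counted)

18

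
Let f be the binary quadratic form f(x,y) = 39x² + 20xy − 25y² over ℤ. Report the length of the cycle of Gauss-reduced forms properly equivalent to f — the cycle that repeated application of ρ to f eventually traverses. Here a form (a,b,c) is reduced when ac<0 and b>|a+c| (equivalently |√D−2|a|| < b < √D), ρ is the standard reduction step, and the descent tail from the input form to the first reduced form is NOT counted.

D = 4300, ⌊√D⌋ = 65
river: ρ → (-25,30,34)
river: ρ → (34,38,-21)
river: ρ → (-21,46,26)
river: ρ → (26,58,-9)
river: ρ → (-9,50,50)
river: ρ → (50,50,-9)
river: ρ → (-9,58,26)
river: ρ → (26,46,-21)
river: ρ → (-21,38,34)
river: ρ → (34,30,-25)
river: ρ → (-25,20,39)
river: ρ → (39,58,-6)
river: ρ → (-6,62,19)
river: ρ → (19,52,-21)
river: ρ → (-21,32,39)
river: ρ → (39,46,-14)
river: ρ → (-14,38,51)
river: ρ → (51,64,-1)
river: ρ → (-1,64,51)
river: ρ → (51,38,-14)
river: ρ → (-14,46,39)
river: ρ → (39,32,-21)
river: ρ → (-21,52,19)
river: ρ → (19,62,-6)
river: ρ → (-6,58,39)
river: ρ → (39,20,-25)
ρ-cycle length = 26 (tail of 0 descent steps not counted)

26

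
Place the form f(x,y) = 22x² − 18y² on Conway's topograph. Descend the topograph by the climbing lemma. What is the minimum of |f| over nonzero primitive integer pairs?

descent: ρ → (-18,36,4)  [lands on river]
river: ρ → (4,36,-18)
closes: descent 1, river 2
min |a| on river = 4

4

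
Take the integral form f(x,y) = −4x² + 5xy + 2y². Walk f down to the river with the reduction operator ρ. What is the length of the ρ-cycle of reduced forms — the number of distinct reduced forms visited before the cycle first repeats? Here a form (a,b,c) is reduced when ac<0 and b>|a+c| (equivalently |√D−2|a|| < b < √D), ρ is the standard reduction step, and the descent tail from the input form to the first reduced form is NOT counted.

D = 57, ⌊√D⌋ = 7
river: ρ → (2,7,-1)
river: ρ → (-1,7,2)
river: ρ → (2,5,-4)
river: ρ → (-4,3,3)
river: ρ → (3,3,-4)
river: ρ → (-4,5,2)
ρ-cycle length = 6 (tail of 0 descent steps not counted)

6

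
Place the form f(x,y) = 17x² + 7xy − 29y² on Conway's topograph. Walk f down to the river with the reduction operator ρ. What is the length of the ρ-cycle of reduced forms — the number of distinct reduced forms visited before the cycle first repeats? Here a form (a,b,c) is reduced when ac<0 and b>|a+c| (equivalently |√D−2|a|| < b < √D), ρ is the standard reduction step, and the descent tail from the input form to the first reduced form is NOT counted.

D = 2021, ⌊√D⌋ = 44
descent: ρ → (-29,-7,17)
descent: ρ → (17,41,-5)  [lands on river]
river: ρ → (-5,39,25)
river: ρ → (25,11,-19)
river: ρ → (-19,27,17)
ρ-cycle length = 4 (tail of 2 descent steps not counted)

4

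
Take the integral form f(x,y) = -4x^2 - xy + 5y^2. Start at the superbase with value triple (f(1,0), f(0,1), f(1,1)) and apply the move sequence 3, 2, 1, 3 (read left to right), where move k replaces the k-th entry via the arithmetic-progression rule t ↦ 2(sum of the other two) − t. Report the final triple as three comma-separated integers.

start (-4,5,0) = (f(1,0),f(0,1),f(1,1))
replace slot 3: 2·((-4)+5) − 0 = 2 → (-4,5,2)
replace slot 2: 2·((-4)+2) − 5 = -9 → (-4,-9,2)
replace slot 1: 2·((-9)+2) − (-4) = -10 → (-10,-9,2)
replace slot 3: 2·((-10)+(-9)) − 2 = -40 → (-10,-9,-40)

-10,-9,-40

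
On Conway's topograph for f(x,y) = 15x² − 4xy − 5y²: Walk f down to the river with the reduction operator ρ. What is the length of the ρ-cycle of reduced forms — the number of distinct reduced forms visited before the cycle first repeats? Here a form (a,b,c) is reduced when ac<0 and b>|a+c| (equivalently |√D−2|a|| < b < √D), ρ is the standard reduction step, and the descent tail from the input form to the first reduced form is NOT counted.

D = 316, ⌊√D⌋ = 17
descent: ρ → (-5,14,6)  [lands on river]
river: ρ → (6,10,-9)
river: ρ → (-9,8,7)
river: ρ → (7,6,-10)
river: ρ → (-10,14,3)
river: ρ → (3,16,-5)
ρ-cycle length = 6 (tail of 1 descent step not counted)

6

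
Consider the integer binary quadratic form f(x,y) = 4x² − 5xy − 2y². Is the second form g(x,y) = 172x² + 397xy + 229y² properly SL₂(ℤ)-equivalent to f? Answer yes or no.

D₁ = 57, D₂ = 57
river cycle of f (length 6): (-2, 5, 4), (4, 3, -3), (-3, 3, 4), (4, 5, -2), (-2, 7, 1), (1, 7, -2)
river cycle of g (length 6): (4, 3, -3), (-3, 3, 4), (4, 5, -2), (-2, 7, 1), (1, 7, -2), (-2, 5, 4)
cycles coincide ⇒ equivalent

yes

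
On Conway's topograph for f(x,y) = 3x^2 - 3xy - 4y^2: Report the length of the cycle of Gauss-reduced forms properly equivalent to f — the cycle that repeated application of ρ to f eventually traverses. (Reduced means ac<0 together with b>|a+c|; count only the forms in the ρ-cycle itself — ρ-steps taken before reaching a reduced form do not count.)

D = 57, ⌊√D⌋ = 7
descent: ρ → (-4,3,3)  [lands on river]
river: ρ → (3,3,-4)
river: ρ → (-4,5,2)
river: ρ → (2,7,-1)
river: ρ → (-1,7,2)
river: ρ → (2,5,-4)
ρ-cycle length = 6 (tail of 1 descent step not counted)

6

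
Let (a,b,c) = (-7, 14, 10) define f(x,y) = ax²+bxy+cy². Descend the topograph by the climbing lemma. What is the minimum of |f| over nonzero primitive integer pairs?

river: ρ → (10,6,-11)
river: ρ → (-11,16,5)
river: ρ → (5,14,-14)
river: ρ → (-14,14,5)
river: ρ → (5,16,-11)
river: ρ → (-11,6,10)
river: ρ → (10,14,-7)
river: ρ → (-7,14,10)
closes: descent 0, river 8
min |a| on river = 5

5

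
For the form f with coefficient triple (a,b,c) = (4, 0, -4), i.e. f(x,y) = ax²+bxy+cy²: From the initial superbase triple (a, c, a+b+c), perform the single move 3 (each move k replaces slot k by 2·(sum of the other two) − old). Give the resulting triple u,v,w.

start (4,-4,0) = (f(1,0),f(0,1),f(1,1))
replace slot 3: 2·(4+(-4)) − 0 = 0 → (4,-4,0)

4,-4,0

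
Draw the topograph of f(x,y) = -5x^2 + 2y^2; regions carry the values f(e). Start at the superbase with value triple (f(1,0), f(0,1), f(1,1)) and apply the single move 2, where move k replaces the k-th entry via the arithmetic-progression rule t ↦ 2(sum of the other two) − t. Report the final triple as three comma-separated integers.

start (-5,2,-3) = (f(1,0),f(0,1),f(1,1))
replace slot 2: 2·((-5)+(-3)) − 2 = -18 → (-5,-18,-3)

-5,-18,-3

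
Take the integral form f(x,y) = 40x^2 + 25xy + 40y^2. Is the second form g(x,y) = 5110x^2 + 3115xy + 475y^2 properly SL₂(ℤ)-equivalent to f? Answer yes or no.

D₁ = -5775, D₂ = -5775
f: reduced (well bottom): (40,25,40) with a≤c, −a<b≤a
g: flip: (5110,3115,475)→(475,-3115,5110)
g: translate: b→-265 (≡-3115 mod 950), so (475,-3115,5110)→(475,-265,40)
g: flip: (475,-265,40)→(40,265,475)
g: translate: b→25 (≡265 mod 80), so (40,265,475)→(40,25,40)
g: reduced (well bottom): (40,25,40) with a≤c, −a<b≤a
reduced forms (40, 25, 40) vs (40, 25, 40) ⇒ equivalent

yes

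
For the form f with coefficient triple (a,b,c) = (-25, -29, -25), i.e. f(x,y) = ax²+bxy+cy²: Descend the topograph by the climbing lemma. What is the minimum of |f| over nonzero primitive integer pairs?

translate: b→-21 (≡29 mod 50), so (25,29,25)→(25,-21,21)
flip: (25,-21,21)→(21,21,25)
reduced (well bottom): (21,21,25) with a≤c, −a<b≤a
well minimum |f| = |-21| = 21 (negative-definite)

21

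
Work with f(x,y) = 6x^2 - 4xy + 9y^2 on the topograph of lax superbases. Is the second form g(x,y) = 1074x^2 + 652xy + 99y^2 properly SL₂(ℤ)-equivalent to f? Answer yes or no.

D₁ = -200, D₂ = -200
f: reduced (well bottom): (6,-4,9) with a≤c, −a<b≤a
g: flip: (1074,652,99)→(99,-652,1074)
g: translate: b→-58 (≡-652 mod 198), so (99,-652,1074)→(99,-58,9)
g: flip: (99,-58,9)→(9,58,99)
g: translate: b→4 (≡58 mod 18), so (9,58,99)→(9,4,6)
g: flip: (9,4,6)→(6,-4,9)
g: reduced (well bottom): (6,-4,9) with a≤c, −a<b≤a
reduced forms (6, -4, 9) vs (6, -4, 9) ⇒ equivalent

yes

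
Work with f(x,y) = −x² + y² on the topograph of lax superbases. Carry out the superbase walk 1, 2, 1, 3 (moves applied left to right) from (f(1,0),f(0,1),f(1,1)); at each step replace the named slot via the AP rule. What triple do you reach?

start (-1,1,0) = (f(1,0),f(0,1),f(1,1))
replace slot 1: 2·(1+0) − (-1) = 3 → (3,1,0)
replace slot 2: 2·(3+0) − 1 = 5 → (3,5,0)
replace slot 1: 2·(5+0) − 3 = 7 → (7,5,0)
replace slot 3: 2·(7+5) − 0 = 24 → (7,5,24)

7,5,24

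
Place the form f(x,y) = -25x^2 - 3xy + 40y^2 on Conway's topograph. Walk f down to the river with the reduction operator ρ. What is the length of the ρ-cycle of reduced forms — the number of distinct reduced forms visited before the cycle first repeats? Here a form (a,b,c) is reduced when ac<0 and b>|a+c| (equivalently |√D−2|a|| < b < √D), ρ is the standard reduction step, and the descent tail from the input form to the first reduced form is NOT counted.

D = 4009, ⌊√D⌋ = 63
descent: ρ → (40,3,-25)
descent: ρ → (-25,47,18)  [lands on river]
river: ρ → (18,61,-4)
river: ρ → (-4,59,33)
river: ρ → (33,7,-30)
river: ρ → (-30,53,10)
river: ρ → (10,47,-45)
river: ρ → (-45,43,12)
river: ρ → (12,53,-25)
ρ-cycle length = 8 (tail of 2 descent steps not counted)

8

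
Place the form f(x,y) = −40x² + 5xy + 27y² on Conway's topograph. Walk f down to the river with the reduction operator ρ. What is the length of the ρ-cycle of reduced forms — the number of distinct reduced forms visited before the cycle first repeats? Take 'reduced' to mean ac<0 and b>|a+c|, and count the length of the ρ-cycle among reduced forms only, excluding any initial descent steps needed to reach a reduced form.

D = 4345, ⌊√D⌋ = 65
descent: ρ → (27,49,-18)  [lands on river]
river: ρ → (-18,59,12)
river: ρ → (12,61,-13)
river: ρ → (-13,43,48)
river: ρ → (48,53,-8)
river: ρ → (-8,59,27)
ρ-cycle length = 6 (tail of 1 descent step not counted)

6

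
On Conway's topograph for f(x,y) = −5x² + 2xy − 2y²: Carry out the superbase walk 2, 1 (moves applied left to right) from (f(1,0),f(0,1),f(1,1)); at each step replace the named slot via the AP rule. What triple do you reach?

start (-5,-2,-5) = (f(1,0),f(0,1),f(1,1))
replace slot 2: 2·((-5)+(-5)) − (-2) = -18 → (-5,-18,-5)
replace slot 1: 2·((-18)+(-5)) − (-5) = -41 → (-41,-18,-5)

-41,-18,-5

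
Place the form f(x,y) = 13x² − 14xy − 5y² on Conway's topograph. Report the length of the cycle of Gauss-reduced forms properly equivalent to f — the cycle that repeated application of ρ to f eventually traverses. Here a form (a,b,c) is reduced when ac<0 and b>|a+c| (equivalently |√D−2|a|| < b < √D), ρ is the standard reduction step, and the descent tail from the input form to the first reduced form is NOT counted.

D = 456, ⌊√D⌋ = 21
descent: ρ → (-5,14,13)  [lands on river]
river: ρ → (13,12,-6)
river: ρ → (-6,12,13)
river: ρ → (13,14,-5)
river: ρ → (-5,16,10)
river: ρ → (10,4,-11)
river: ρ → (-11,18,3)
river: ρ → (3,18,-11)
river: ρ → (-11,4,10)
river: ρ → (10,16,-5)
ρ-cycle length = 10 (tail of 1 descent step not counted)

10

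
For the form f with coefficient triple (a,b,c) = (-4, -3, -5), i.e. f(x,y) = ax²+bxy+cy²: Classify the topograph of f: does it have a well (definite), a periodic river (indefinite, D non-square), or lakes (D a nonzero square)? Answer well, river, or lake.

D = b²−4ac = (-3)² − 4·(-4)·(-5) = -71
D < 0 ⇒ definite ⇒ every region one sign ⇒ single well

well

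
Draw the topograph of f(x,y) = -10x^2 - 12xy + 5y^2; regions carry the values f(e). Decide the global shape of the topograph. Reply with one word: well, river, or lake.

D = b²−4ac = (-12)² − 4·(-10)·5 = 344
D > 0 non-square ⇒ indefinite ⇒ periodic river

river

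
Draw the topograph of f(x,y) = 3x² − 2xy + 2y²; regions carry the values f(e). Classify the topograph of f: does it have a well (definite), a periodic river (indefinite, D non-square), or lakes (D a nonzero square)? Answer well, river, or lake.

D = b²−4ac = (-2)² − 4·3·2 = -20
D < 0 ⇒ definite ⇒ every region one sign ⇒ single well

well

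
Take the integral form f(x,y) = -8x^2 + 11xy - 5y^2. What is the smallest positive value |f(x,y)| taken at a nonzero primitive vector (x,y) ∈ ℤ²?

translate: b→5 (≡-11 mod 16), so (8,-11,5)→(8,5,2)
flip: (8,5,2)→(2,-5,8)
translate: b→-1 (≡-5 mod 4), so (2,-5,8)→(2,-1,5)
reduced (well bottom): (2,-1,5) with a≤c, −a<b≤a
well minimum |f| = |-2| = 2 (negative-definite)

2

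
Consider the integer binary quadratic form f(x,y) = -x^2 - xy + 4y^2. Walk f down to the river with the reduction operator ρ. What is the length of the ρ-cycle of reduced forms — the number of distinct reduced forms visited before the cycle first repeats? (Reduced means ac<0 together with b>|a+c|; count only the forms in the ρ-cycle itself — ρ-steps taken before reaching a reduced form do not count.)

D = 17, ⌊√D⌋ = 4
descent: ρ → (4,1,-1)
descent: ρ → (-1,3,2)  [lands on river]
river: ρ → (2,1,-2)
river: ρ → (-2,3,1)
river: ρ → (1,3,-2)
river: ρ → (-2,1,2)
river: ρ → (2,3,-1)
ρ-cycle length = 6 (tail of 2 descent steps not counted)

6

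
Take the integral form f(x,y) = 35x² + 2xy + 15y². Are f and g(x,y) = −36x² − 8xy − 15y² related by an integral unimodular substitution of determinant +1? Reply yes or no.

D₁ = -2096, D₂ = -2096
f: flip: (35,2,15)→(15,-2,35)
f: reduced (well bottom): (15,-2,35) with a≤c, −a<b≤a
g is negative-definite; reduce −g:
−g: flip: (36,8,15)→(15,-8,36)
−g: reduced (well bottom): (15,-8,36) with a≤c, −a<b≤a
flip sign back: reduced form of g is (-15,8,-36)
reduced forms (15, -2, 35) vs (-15, 8, -36) ⇒ inequivalent

no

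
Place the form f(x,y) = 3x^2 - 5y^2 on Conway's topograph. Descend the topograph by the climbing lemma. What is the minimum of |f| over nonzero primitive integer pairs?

descent: ρ → (-5,0,3)
descent: ρ → (3,6,-2)  [lands on river]
river: ρ → (-2,6,3)
closes: descent 2, river 2
min |a| on river = 2

2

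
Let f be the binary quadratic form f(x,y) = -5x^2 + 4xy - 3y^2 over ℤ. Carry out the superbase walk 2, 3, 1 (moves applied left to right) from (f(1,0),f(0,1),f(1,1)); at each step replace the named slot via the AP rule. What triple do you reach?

start (-5,-3,-4) = (f(1,0),f(0,1),f(1,1))
replace slot 2: 2·((-5)+(-4)) − (-3) = -15 → (-5,-15,-4)
replace slot 3: 2·((-5)+(-15)) − (-4) = -36 → (-5,-15,-36)
replace slot 1: 2·((-15)+(-36)) − (-5) = -97 → (-97,-15,-36)

-97,-15,-36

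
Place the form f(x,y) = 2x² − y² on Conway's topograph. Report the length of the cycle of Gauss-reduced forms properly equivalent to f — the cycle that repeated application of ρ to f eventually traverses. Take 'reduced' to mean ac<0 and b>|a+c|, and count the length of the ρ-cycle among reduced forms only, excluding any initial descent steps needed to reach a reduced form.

D = 8, ⌊√D⌋ = 2
descent: ρ → (-1,2,1)  [lands on river]
river: ρ → (1,2,-1)
ρ-cycle length = 2 (tail of 1 descent step not counted)

2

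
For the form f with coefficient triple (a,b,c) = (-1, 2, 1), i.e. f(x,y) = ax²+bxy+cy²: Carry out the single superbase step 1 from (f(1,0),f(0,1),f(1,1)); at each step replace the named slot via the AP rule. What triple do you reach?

start (-1,1,2) = (f(1,0),f(0,1),f(1,1))
replace slot 1: 2·(1+2) − (-1) = 7 → (7,1,2)

7,1,2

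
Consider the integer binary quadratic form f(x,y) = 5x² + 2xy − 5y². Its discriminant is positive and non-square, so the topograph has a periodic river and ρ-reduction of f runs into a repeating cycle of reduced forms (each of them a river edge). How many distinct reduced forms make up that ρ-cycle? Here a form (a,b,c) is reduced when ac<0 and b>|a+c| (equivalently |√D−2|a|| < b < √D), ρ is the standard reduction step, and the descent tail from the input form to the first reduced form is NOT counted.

D = 104, ⌊√D⌋ = 10
river: ρ → (-5,8,2)
river: ρ → (2,8,-5)
river: ρ → (-5,2,5)
river: ρ → (5,8,-2)
river: ρ → (-2,8,5)
river: ρ → (5,2,-5)
ρ-cycle length = 6 (tail of 0 descent steps not counted)

6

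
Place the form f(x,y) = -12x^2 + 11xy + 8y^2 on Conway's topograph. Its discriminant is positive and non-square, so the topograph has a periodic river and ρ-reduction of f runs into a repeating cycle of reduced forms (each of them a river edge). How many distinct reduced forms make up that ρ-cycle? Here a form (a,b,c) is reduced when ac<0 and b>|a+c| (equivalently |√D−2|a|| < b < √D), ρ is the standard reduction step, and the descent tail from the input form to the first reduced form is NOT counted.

D = 505, ⌊√D⌋ = 22
river: ρ → (8,21,-2)
river: ρ → (-2,19,18)
river: ρ → (18,17,-3)
river: ρ → (-3,19,12)
river: ρ → (12,5,-10)
river: ρ → (-10,15,7)
river: ρ → (7,13,-12)
river: ρ → (-12,11,8)
ρ-cycle length = 8 (tail of 0 descent steps not counted)

8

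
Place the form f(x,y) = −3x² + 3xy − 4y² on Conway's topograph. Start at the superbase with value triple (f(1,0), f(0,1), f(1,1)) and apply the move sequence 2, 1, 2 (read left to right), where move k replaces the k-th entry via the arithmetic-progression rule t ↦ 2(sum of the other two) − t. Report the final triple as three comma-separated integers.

start (-3,-4,-4) = (f(1,0),f(0,1),f(1,1))
replace slot 2: 2·((-3)+(-4)) − (-4) = -10 → (-3,-10,-4)
replace slot 1: 2·((-10)+(-4)) − (-3) = -25 → (-25,-10,-4)
replace slot 2: 2·((-25)+(-4)) − (-10) = -48 → (-25,-48,-4)

-25,-48,-4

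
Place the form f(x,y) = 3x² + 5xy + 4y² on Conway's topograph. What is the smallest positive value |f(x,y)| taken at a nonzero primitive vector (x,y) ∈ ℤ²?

translate: b→-1 (≡5 mod 6), so (3,5,4)→(3,-1,2)
flip: (3,-1,2)→(2,1,3)
reduced (well bottom): (2,1,3) with a≤c, −a<b≤a
well minimum = a = 2

2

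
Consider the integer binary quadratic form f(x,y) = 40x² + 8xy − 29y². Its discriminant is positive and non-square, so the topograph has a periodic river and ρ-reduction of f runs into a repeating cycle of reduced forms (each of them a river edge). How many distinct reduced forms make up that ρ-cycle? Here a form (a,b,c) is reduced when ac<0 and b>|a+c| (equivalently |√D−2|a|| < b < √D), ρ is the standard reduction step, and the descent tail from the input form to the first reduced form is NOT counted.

D = 4704, ⌊√D⌋ = 68
descent: ρ → (-29,50,19)  [lands on river]
river: ρ → (19,64,-8)
river: ρ → (-8,64,19)
river: ρ → (19,50,-29)
river: ρ → (-29,66,3)
river: ρ → (3,66,-29)
ρ-cycle length = 6 (tail of 1 descent step not counted)

6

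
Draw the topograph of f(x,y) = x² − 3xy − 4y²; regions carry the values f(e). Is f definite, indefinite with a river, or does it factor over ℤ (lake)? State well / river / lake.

D = b²−4ac = (-3)² − 4·1·(-4) = 25
D = 5² is a perfect square ⇒ form factors over ℤ ⇒ lakes

lake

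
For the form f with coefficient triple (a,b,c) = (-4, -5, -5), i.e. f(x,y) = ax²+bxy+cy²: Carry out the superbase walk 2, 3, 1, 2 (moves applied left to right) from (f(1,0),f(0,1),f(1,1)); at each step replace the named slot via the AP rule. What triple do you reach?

start (-4,-5,-14) = (f(1,0),f(0,1),f(1,1))
replace slot 2: 2·((-4)+(-14)) − (-5) = -31 → (-4,-31,-14)
replace slot 3: 2·((-4)+(-31)) − (-14) = -56 → (-4,-31,-56)
replace slot 1: 2·((-31)+(-56)) − (-4) = -170 → (-170,-31,-56)
replace slot 2: 2·((-170)+(-56)) − (-31) = -421 → (-170,-421,-56)

-170,-421,-56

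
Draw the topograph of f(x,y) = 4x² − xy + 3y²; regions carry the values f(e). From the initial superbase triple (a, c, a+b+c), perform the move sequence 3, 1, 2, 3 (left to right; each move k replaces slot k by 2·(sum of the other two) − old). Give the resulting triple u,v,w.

start (4,3,6) = (f(1,0),f(0,1),f(1,1))
replace slot 3: 2·(4+3) − 6 = 8 → (4,3,8)
replace slot 1: 2·(3+8) − 4 = 18 → (18,3,8)
replace slot 2: 2·(18+8) − 3 = 49 → (18,49,8)
replace slot 3: 2·(18+49) − 8 = 126 → (18,49,126)

18,49,126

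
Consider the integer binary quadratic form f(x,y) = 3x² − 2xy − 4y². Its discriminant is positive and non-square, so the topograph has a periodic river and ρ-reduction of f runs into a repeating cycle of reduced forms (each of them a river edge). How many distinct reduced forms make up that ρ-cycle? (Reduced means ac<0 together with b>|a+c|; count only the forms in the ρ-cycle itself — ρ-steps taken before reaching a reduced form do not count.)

D = 52, ⌊√D⌋ = 7
descent: ρ → (-4,2,3)  [lands on river]
river: ρ → (3,4,-3)
river: ρ → (-3,2,4)
river: ρ → (4,6,-1)
river: ρ → (-1,6,4)
river: ρ → (4,2,-3)
river: ρ → (-3,4,3)
river: ρ → (3,2,-4)
river: ρ → (-4,6,1)
river: ρ → (1,6,-4)
ρ-cycle length = 10 (tail of 1 descent step not counted)

10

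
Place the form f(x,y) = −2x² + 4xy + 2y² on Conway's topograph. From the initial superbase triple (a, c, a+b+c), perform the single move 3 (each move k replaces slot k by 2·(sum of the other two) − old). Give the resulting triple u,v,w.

start (-2,2,4) = (f(1,0),f(0,1),f(1,1))
replace slot 3: 2·((-2)+2) − 4 = -4 → (-2,2,-4)

-2,2,-4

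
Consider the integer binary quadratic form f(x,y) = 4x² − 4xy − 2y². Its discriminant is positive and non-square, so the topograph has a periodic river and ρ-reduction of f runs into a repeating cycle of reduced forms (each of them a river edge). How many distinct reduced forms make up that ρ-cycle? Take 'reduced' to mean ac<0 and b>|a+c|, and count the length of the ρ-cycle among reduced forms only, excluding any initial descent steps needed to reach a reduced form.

D = 48, ⌊√D⌋ = 6
descent: ρ → (-2,4,4)  [lands on river]
river: ρ → (4,4,-2)
ρ-cycle length = 2 (tail of 1 descent step not counted)

2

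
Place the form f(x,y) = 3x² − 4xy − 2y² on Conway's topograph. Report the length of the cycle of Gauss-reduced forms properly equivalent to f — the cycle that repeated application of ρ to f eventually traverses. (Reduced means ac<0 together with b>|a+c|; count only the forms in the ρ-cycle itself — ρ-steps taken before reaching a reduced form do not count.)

D = 40, ⌊√D⌋ = 6
descent: ρ → (-2,4,3)  [lands on river]
river: ρ → (3,2,-3)
river: ρ → (-3,4,2)
river: ρ → (2,4,-3)
river: ρ → (-3,2,3)
river: ρ → (3,4,-2)
ρ-cycle length = 6 (tail of 1 descent step not counted)

6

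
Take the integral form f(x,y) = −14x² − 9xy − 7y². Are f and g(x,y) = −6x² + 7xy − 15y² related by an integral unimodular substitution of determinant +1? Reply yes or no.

D₁ = -311, D₂ = -311
f is negative-definite; reduce −f:
−f: flip: (14,9,7)→(7,-9,14)
−f: translate: b→5 (≡-9 mod 14), so (7,-9,14)→(7,5,12)
−f: reduced (well bottom): (7,5,12) with a≤c, −a<b≤a
flip sign back: reduced form of f is (-7,-5,-12)
g is negative-definite; reduce −g:
−g: translate: b→5 (≡-7 mod 12), so (6,-7,15)→(6,5,14)
−g: reduced (well bottom): (6,5,14) with a≤c, −a<b≤a
flip sign back: reduced form of g is (-6,-5,-14)
reduced forms (-7, -5, -12) vs (-6, -5, -14) ⇒ inequivalent

no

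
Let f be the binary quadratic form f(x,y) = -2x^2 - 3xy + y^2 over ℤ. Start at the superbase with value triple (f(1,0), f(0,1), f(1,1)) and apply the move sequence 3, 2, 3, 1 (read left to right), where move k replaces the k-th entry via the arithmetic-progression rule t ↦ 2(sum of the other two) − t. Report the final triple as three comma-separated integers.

start (-2,1,-4) = (f(1,0),f(0,1),f(1,1))
replace slot 3: 2·((-2)+1) − (-4) = 2 → (-2,1,2)
replace slot 2: 2·((-2)+2) − 1 = -1 → (-2,-1,2)
replace slot 3: 2·((-2)+(-1)) − 2 = -8 → (-2,-1,-8)
replace slot 1: 2·((-1)+(-8)) − (-2) = -16 → (-16,-1,-8)

-16,-1,-8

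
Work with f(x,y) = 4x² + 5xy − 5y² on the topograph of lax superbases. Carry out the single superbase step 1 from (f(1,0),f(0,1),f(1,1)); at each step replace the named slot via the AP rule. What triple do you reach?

start (4,-5,4) = (f(1,0),f(0,1),f(1,1))
replace slot 1: 2·((-5)+4) − 4 = -6 → (-6,-5,4)

-6,-5,4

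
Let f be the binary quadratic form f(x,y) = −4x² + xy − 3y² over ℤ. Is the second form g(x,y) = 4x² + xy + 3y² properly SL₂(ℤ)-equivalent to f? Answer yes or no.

D₁ = -47, D₂ = -47
f is negative-definite; reduce −f:
−f: flip: (4,-1,3)→(3,1,4)
−f: reduced (well bottom): (3,1,4) with a≤c, −a<b≤a
flip sign back: reduced form of f is (-3,-1,-4)
g: flip: (4,1,3)→(3,-1,4)
g: reduced (well bottom): (3,-1,4) with a≤c, −a<b≤a
reduced forms (-3, -1, -4) vs (3, -1, 4) ⇒ inequivalent

no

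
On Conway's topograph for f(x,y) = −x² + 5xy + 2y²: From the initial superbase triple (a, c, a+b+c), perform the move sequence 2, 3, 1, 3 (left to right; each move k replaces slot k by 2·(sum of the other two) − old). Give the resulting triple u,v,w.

start (-1,2,6) = (f(1,0),f(0,1),f(1,1))
replace slot 2: 2·((-1)+6) − 2 = 8 → (-1,8,6)
replace slot 3: 2·((-1)+8) − 6 = 8 → (-1,8,8)
replace slot 1: 2·(8+8) − (-1) = 33 → (33,8,8)
replace slot 3: 2·(33+8) − 8 = 74 → (33,8,74)

33,8,74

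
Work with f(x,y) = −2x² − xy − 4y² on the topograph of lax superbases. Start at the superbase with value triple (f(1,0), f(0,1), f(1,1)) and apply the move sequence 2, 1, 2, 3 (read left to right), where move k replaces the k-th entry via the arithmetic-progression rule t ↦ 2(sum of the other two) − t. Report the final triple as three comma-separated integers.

start (-2,-4,-7) = (f(1,0),f(0,1),f(1,1))
replace slot 2: 2·((-2)+(-7)) − (-4) = -14 → (-2,-14,-7)
replace slot 1: 2·((-14)+(-7)) − (-2) = -40 → (-40,-14,-7)
replace slot 2: 2·((-40)+(-7)) − (-14) = -80 → (-40,-80,-7)
replace slot 3: 2·((-40)+(-80)) − (-7) = -233 → (-40,-80,-233)

-40,-80,-233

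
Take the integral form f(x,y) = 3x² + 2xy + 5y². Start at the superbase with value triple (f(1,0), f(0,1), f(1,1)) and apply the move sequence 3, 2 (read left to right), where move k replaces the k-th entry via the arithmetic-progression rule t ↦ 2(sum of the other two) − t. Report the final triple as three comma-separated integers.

start (3,5,10) = (f(1,0),f(0,1),f(1,1))
replace slot 3: 2·(3+5) − 10 = 6 → (3,5,6)
replace slot 2: 2·(3+6) − 5 = 13 → (3,13,6)

3,13,6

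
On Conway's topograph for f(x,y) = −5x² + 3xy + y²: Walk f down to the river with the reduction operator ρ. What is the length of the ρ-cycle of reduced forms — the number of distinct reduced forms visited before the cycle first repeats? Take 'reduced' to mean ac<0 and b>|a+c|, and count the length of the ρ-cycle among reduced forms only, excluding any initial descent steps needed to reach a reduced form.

D = 29, ⌊√D⌋ = 5
descent: ρ → (1,5,-1)  [lands on river]
river: ρ → (-1,5,1)
ρ-cycle length = 2 (tail of 1 descent step not counted)

2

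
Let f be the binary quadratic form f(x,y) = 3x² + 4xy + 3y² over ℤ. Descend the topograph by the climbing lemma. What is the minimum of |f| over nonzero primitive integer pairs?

translate: b→-2 (≡4 mod 6), so (3,4,3)→(3,-2,2)
flip: (3,-2,2)→(2,2,3)
reduced (well bottom): (2,2,3) with a≤c, −a<b≤a
well minimum = a = 2

2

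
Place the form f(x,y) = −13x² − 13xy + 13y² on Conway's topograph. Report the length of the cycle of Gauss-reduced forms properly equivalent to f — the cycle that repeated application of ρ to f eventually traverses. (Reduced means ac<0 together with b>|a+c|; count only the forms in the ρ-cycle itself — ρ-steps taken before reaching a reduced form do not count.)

D = 845, ⌊√D⌋ = 29
descent: ρ → (13,13,-13)  [lands on river]
river: ρ → (-13,13,13)
ρ-cycle length = 2 (tail of 1 descent step not counted)

2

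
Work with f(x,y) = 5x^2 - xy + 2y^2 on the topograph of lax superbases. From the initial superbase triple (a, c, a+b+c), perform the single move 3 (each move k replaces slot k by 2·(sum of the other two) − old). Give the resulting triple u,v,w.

start (5,2,6) = (f(1,0),f(0,1),f(1,1))
replace slot 3: 2·(5+2) − 6 = 8 → (5,2,8)

5,2,8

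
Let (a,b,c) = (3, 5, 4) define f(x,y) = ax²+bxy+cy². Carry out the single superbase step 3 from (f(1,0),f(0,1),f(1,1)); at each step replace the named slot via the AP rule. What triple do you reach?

start (3,4,12) = (f(1,0),f(0,1),f(1,1))
replace slot 3: 2·(3+4) − 12 = 2 → (3,4,2)

3,4,2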